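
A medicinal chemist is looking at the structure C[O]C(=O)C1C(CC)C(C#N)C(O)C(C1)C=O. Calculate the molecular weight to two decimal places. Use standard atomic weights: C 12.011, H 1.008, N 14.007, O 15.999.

First, the molecular formula is C12H17NO4 (counting implicit H from valence).
  C: 12 × 12.011 = 144.132
  H: 17 × 1.008 = 17.136
  N: 1 × 14.007 = 14.007
  O: 4 × 15.999 = 63.996
Sum: 12×12.011 + 17×1.008 + 1×14.007 + 4×15.999 = 239.271 → 239.27 g/mol.

239.27 g/mol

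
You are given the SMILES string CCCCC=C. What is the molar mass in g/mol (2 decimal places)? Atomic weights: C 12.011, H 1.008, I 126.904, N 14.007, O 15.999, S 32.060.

84.16 g/mol

First, the molecular formula is C6H12 (counting implicit H from valence).
  C: 6 × 12.011 = 72.066
  H: 12 × 1.008 = 12.096
Sum: 6×12.011 + 12×1.008 = 84.162 → 84.16 g/mol.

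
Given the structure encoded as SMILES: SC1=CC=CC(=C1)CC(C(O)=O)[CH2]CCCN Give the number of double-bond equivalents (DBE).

5

Molecular formula: C13H19NO2S.
DoU = (2C + 2 + N − H − X) / 2, where X is the halogen count and O/S are ignored.
    = (2·13 + 2 + 1 − 19 − 0) / 2 = 10 / 2 = 5.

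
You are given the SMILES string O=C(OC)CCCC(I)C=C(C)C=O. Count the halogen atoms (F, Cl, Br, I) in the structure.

1

Halogen atoms appear at heavy-atom position 9 (1×I).
Other groups present: 1 aldehyde, 1 alkene, 1 ester.
Halogen count: 1.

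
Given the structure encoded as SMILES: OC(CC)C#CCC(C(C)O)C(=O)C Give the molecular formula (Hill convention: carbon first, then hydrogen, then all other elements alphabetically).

Walk through each heavy atom and fill implicit hydrogens from standard valence (C 4, N 3, O 2, S 2, halogen 1):
  atom 1: O, bond orders sum to 1 (valence 2) → 1 H
  atom 2: C, bond orders sum to 3 (valence 4) → 1 H
  atom 3: C, bond orders sum to 2 (valence 4) → 2 H
  atom 4: C, bond orders sum to 1 (valence 4) → 3 H
  atom 5: C, bond orders sum to 4 (valence 4) → 0 H
  atom 6: C, bond orders sum to 4 (valence 4) → 0 H
  atom 7: C, bond orders sum to 2 (valence 4) → 2 H
  atom 8: C, bond orders sum to 3 (valence 4) → 1 H
  atom 9: C, bond orders sum to 3 (valence 4) → 1 H
  atom 10: C, bond orders sum to 1 (valence 4) → 3 H
  atom 11: O, bond orders sum to 1 (valence 2) → 1 H
  atom 12: C, bond orders sum to 4 (valence 4) → 0 H
  atom 13: O, bond orders sum to 2 (valence 2) → 0 H
  atom 14: C, bond orders sum to 1 (valence 4) → 3 H
Totals → C:11, H:18, O:3.
In Hill order: C11H18O3.

C11H18O3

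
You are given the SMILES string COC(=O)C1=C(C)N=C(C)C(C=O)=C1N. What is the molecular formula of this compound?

Walk through each heavy atom and fill implicit hydrogens from standard valence (C 4, N 3, O 2, S 2, halogen 1):
  atom 1: C, bond orders sum to 1 (valence 4) → 3 H
  atom 2: O, bond orders sum to 2 (valence 2) → 0 H
  atom 3: C, bond orders sum to 4 (valence 4) → 0 H
  atom 4: O, bond orders sum to 2 (valence 2) → 0 H
  atom 5: C, bond orders sum to 4 (valence 4) → 0 H
  atom 6: C, bond orders sum to 4 (valence 4) → 0 H
  atom 7: C, bond orders sum to 1 (valence 4) → 3 H
  atom 8: N, bond orders sum to 3 (valence 3) → 0 H
  atom 9: C, bond orders sum to 4 (valence 4) → 0 H
  atom 10: C, bond orders sum to 1 (valence 4) → 3 H
  atom 11: C, bond orders sum to 4 (valence 4) → 0 H
  atom 12: C, bond orders sum to 3 (valence 4) → 1 H
  atom 13: O, bond orders sum to 2 (valence 2) → 0 H
  atom 14: C, bond orders sum to 4 (valence 4) → 0 H
  atom 15: N, bond orders sum to 1 (valence 3) → 2 H
Totals → C:10, H:12, N:2, O:3.

C10H12N2O3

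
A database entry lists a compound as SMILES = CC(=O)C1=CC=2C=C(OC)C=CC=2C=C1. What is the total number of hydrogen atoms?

Walk through each heavy atom and fill implicit hydrogens from standard valence (C 4, N 3, O 2, S 2, halogen 1):
  atom 1: C, bond orders sum to 1 (valence 4) → 3 H
  atom 2: C, bond orders sum to 4 (valence 4) → 0 H
  atom 3: O, bond orders sum to 2 (valence 2) → 0 H
  atom 4: C, bond orders sum to 4 (valence 4) → 0 H
  atom 5: C, bond orders sum to 3 (valence 4) → 1 H
  atom 6: C, bond orders sum to 4 (valence 4) → 0 H
  atom 7: C, bond orders sum to 3 (valence 4) → 1 H
  atom 8: C, bond orders sum to 4 (valence 4) → 0 H
  atom 9: O, bond orders sum to 2 (valence 2) → 0 H
  atom 10: C, bond orders sum to 1 (valence 4) → 3 H
  atom 11: C, bond orders sum to 3 (valence 4) → 1 H
  atom 12: C, bond orders sum to 3 (valence 4) → 1 H
  atom 13: C, bond orders sum to 4 (valence 4) → 0 H
  atom 14: C, bond orders sum to 3 (valence 4) → 1 H
  atom 15: C, bond orders sum to 3 (valence 4) → 1 H
Total hydrogens: 12.

12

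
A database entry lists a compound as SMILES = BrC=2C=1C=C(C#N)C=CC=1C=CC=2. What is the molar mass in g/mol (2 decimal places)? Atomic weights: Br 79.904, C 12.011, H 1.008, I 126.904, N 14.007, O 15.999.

First, the molecular formula is C11H6BrN (counting implicit H from valence).
  Br: 1 × 79.904 = 79.904
  C: 11 × 12.011 = 132.121
  H: 6 × 1.008 = 6.048
  N: 1 × 14.007 = 14.007
Sum: 1×79.904 + 11×12.011 + 6×1.008 + 1×14.007 = 232.080 → 232.08 g/mol.

232.08 g/mol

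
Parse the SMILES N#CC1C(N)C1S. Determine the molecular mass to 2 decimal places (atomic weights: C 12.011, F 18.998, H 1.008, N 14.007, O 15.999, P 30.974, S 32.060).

114.17 g/mol

First, the molecular formula is C4H6N2S (counting implicit H from valence).
  C: 4 × 12.011 = 48.044
  H: 6 × 1.008 = 6.048
  N: 2 × 14.007 = 28.014
  S: 1 × 32.060 = 32.060
Sum: 4×12.011 + 6×1.008 + 2×14.007 + 1×32.060 = 114.166 → 114.17 g/mol.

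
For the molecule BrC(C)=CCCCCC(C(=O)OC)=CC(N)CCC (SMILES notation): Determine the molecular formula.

Walk through each heavy atom and fill implicit hydrogens from standard valence (C 4, N 3, O 2, S 2, halogen 1):
  atom 1: Br (halogen, monovalent) → 0 H
  atom 2: C, bond orders sum to 4 (valence 4) → 0 H
  atom 3: C, bond orders sum to 1 (valence 4) → 3 H
  atom 4: C, bond orders sum to 3 (valence 4) → 1 H
  atom 5: C, bond orders sum to 2 (valence 4) → 2 H
  atom 6: C, bond orders sum to 2 (valence 4) → 2 H
  atom 7: C, bond orders sum to 2 (valence 4) → 2 H
  atom 8: C, bond orders sum to 2 (valence 4) → 2 H
  atom 9: C, bond orders sum to 4 (valence 4) → 0 H
  atom 10: C, bond orders sum to 4 (valence 4) → 0 H
  atom 11: O, bond orders sum to 2 (valence 2) → 0 H
  atom 12: O, bond orders sum to 2 (valence 2) → 0 H
  atom 13: C, bond orders sum to 1 (valence 4) → 3 H
  atom 14: C, bond orders sum to 3 (valence 4) → 1 H
  atom 15: C, bond orders sum to 3 (valence 4) → 1 H
  atom 16: N, bond orders sum to 1 (valence 3) → 2 H
  atom 17: C, bond orders sum to 2 (valence 4) → 2 H
  atom 18: C, bond orders sum to 2 (valence 4) → 2 H
  atom 19: C, bond orders sum to 1 (valence 4) → 3 H
Totals → C:15, H:26, Br:1, N:1, O:2.

C15H26BrNO2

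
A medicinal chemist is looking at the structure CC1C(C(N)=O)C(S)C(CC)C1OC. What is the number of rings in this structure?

1

In SMILES, each pair of matching ring-closure digits denotes one ring-closing bond; the number of such bonds equals the number of independent rings.
Ring-closure bonds here: 1.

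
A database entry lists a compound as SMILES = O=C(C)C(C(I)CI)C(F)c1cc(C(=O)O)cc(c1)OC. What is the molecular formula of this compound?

C14H15FI2O4

Walk through each heavy atom and fill implicit hydrogens from standard valence (C 4, N 3, O 2, S 2, halogen 1); for lowercase aromatic atoms, an aromatic c carries 1 H when it has two neighbours and 0 H with three, and aromatic n carries 0 H:
  atom 1: O, bond orders sum to 2 (valence 2) → 0 H
  atom 2: C, bond orders sum to 4 (valence 4) → 0 H
  atom 3: C, bond orders sum to 1 (valence 4) → 3 H
  atom 4: C, bond orders sum to 3 (valence 4) → 1 H
  atom 5: C, bond orders sum to 3 (valence 4) → 1 H
  atom 6: I (halogen, monovalent) → 0 H
  atom 7: C, bond orders sum to 2 (valence 4) → 2 H
  atom 8: I (halogen, monovalent) → 0 H
  atom 9: C, bond orders sum to 3 (valence 4) → 1 H
  atom 10: F (halogen, monovalent) → 0 H
  atom 11: aromatic c, 3 neighbours → 0 H
  atom 12: aromatic c, 2 neighbours → 1 H
  atom 13: aromatic c, 3 neighbours → 0 H
  atom 14: C, bond orders sum to 4 (valence 4) → 0 H
  atom 15: O, bond orders sum to 2 (valence 2) → 0 H
  atom 16: O, bond orders sum to 1 (valence 2) → 1 H
  atom 17: aromatic c, 2 neighbours → 1 H
  atom 18: aromatic c, 3 neighbours → 0 H
  atom 19: aromatic c, 2 neighbours → 1 H
  atom 20: O, bond orders sum to 2 (valence 2) → 0 H
  atom 21: C, bond orders sum to 1 (valence 4) → 3 H
Totals → C:14, H:15, F:1, I:2, O:4.
In Hill order: C14H15FI2O4.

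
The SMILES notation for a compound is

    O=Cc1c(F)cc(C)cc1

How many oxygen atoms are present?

Scan the SMILES for O atoms (remember two-letter symbols like Cl and Br are single atoms).
Oxygen count: 1.

1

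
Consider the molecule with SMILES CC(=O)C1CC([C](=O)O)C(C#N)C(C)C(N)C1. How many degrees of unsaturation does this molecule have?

5

Degree of unsaturation = (number of rings) + (number of π bonds).
Ring closures in the SMILES: 1.
π bonds: 2 double bonds (each 1 DoU), 1 triple bond (each 2 DoU) → 4 DoU from unsaturation.
Total DoU = 1 + 4 = 5.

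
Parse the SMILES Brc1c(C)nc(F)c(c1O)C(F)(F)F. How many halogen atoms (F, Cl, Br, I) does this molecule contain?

5

Halogen atoms appear at heavy-atom positions 1, 7, 12, 13, 14 (1×Br, 4×F).
Other groups present: 1 hydroxyl.
Halogen count: 5.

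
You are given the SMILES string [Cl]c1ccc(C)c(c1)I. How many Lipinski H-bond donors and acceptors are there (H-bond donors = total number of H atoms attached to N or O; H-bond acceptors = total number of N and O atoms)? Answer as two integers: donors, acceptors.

Donors: find every N or O and count the H atoms it carries.
  (no N or O atoms present)
Lipinski HBD = 0.
Acceptors: N atoms = 0, O atoms = 0 → HBA = 0.

0, 0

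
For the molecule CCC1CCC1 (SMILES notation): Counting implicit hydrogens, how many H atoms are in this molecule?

Walk through each heavy atom and fill implicit hydrogens from standard valence (C 4, N 3, O 2, S 2, halogen 1):
  atom 1: C, bond orders sum to 1 (valence 4) → 3 H
  atom 2: C, bond orders sum to 2 (valence 4) → 2 H
  atom 3: C, bond orders sum to 3 (valence 4) → 1 H
  atom 4: C, bond orders sum to 2 (valence 4) → 2 H
  atom 5: C, bond orders sum to 2 (valence 4) → 2 H
  atom 6: C, bond orders sum to 2 (valence 4) → 2 H
Total hydrogens: 12.

12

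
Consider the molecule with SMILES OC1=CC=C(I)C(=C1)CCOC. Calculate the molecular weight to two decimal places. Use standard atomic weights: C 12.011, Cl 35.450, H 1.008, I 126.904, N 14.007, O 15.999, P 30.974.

First, the molecular formula is C9H11IO2 (counting implicit H from valence).
  C: 9 × 12.011 = 108.099
  H: 11 × 1.008 = 11.088
  I: 1 × 126.904 = 126.904
  O: 2 × 15.999 = 31.998
Sum: 9×12.011 + 11×1.008 + 1×126.904 + 2×15.999 = 278.089 → 278.09 g/mol.

278.09 g/mol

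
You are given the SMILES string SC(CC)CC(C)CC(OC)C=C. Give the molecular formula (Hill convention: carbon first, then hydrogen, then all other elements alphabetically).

Walk through each heavy atom and fill implicit hydrogens from standard valence (C 4, N 3, O 2, S 2, halogen 1):
  atom 1: S, bond orders sum to 1 (valence 2) → 1 H
  atom 2: C, bond orders sum to 3 (valence 4) → 1 H
  atom 3: C, bond orders sum to 2 (valence 4) → 2 H
  atom 4: C, bond orders sum to 1 (valence 4) → 3 H
  atom 5: C, bond orders sum to 2 (valence 4) → 2 H
  atom 6: C, bond orders sum to 3 (valence 4) → 1 H
  atom 7: C, bond orders sum to 1 (valence 4) → 3 H
  atom 8: C, bond orders sum to 2 (valence 4) → 2 H
  atom 9: C, bond orders sum to 3 (valence 4) → 1 H
  atom 10: O, bond orders sum to 2 (valence 2) → 0 H
  atom 11: C, bond orders sum to 1 (valence 4) → 3 H
  atom 12: C, bond orders sum to 3 (valence 4) → 1 H
  atom 13: C, bond orders sum to 2 (valence 4) → 2 H
Totals → C:11, H:22, O:1, S:1.
In Hill order: C11H22OS.

C11H22OS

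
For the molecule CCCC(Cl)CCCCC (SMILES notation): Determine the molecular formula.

Walk through each heavy atom and fill implicit hydrogens from standard valence (C 4, N 3, O 2, S 2, halogen 1):
  atom 1: C, bond orders sum to 1 (valence 4) → 3 H
  atom 2: C, bond orders sum to 2 (valence 4) → 2 H
  atom 3: C, bond orders sum to 2 (valence 4) → 2 H
  atom 4: C, bond orders sum to 3 (valence 4) → 1 H
  atom 5: Cl (halogen, monovalent) → 0 H
  atom 6: C, bond orders sum to 2 (valence 4) → 2 H
  atom 7: C, bond orders sum to 2 (valence 4) → 2 H
  atom 8: C, bond orders sum to 2 (valence 4) → 2 H
  atom 9: C, bond orders sum to 2 (valence 4) → 2 H
  atom 10: C, bond orders sum to 1 (valence 4) → 3 H
Totals → C:9, H:19, Cl:1.

C9H19Cl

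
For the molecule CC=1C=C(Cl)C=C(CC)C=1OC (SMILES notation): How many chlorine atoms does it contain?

1

Scan the SMILES for Cl atoms (remember two-letter symbols like Cl and Br are single atoms).
Chlorine count: 1.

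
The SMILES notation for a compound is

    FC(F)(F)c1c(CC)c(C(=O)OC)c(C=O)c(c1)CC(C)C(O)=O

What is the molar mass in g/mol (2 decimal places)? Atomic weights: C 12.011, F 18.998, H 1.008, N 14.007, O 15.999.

346.30 g/mol

First, the molecular formula is C16H17F3O5 (counting implicit H from valence).
  C: 16 × 12.011 = 192.176
  F: 3 × 18.998 = 56.994
  H: 17 × 1.008 = 17.136
  O: 5 × 15.999 = 79.995
Sum: 16×12.011 + 3×18.998 + 17×1.008 + 5×15.999 = 346.301 → 346.30 g/mol.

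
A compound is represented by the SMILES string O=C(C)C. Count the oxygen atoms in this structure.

Scan the SMILES for O atoms (remember two-letter symbols like Cl and Br are single atoms).
Oxygen count: 1.

1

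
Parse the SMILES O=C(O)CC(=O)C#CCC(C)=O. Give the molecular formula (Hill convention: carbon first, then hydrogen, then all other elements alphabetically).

C8H8O4

Walk through each heavy atom and fill implicit hydrogens from standard valence (C 4, N 3, O 2, S 2, halogen 1):
  atom 1: O, bond orders sum to 2 (valence 2) → 0 H
  atom 2: C, bond orders sum to 4 (valence 4) → 0 H
  atom 3: O, bond orders sum to 1 (valence 2) → 1 H
  atom 4: C, bond orders sum to 2 (valence 4) → 2 H
  atom 5: C, bond orders sum to 4 (valence 4) → 0 H
  atom 6: O, bond orders sum to 2 (valence 2) → 0 H
  atom 7: C, bond orders sum to 4 (valence 4) → 0 H
  atom 8: C, bond orders sum to 4 (valence 4) → 0 H
  atom 9: C, bond orders sum to 2 (valence 4) → 2 H
  atom 10: C, bond orders sum to 4 (valence 4) → 0 H
  atom 11: C, bond orders sum to 1 (valence 4) → 3 H
  atom 12: O, bond orders sum to 2 (valence 2) → 0 H
Totals → C:8, H:8, O:4.
In Hill order: C8H8O4.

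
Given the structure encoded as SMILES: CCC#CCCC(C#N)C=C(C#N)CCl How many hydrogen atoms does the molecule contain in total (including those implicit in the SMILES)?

13

Walk through each heavy atom and fill implicit hydrogens from standard valence (C 4, N 3, O 2, S 2, halogen 1):
  atom 1: C, bond orders sum to 1 (valence 4) → 3 H
  atom 2: C, bond orders sum to 2 (valence 4) → 2 H
  atom 3: C, bond orders sum to 4 (valence 4) → 0 H
  atom 4: C, bond orders sum to 4 (valence 4) → 0 H
  atom 5: C, bond orders sum to 2 (valence 4) → 2 H
  atom 6: C, bond orders sum to 2 (valence 4) → 2 H
  atom 7: C, bond orders sum to 3 (valence 4) → 1 H
  atom 8: C, bond orders sum to 4 (valence 4) → 0 H
  atom 9: N, bond orders sum to 3 (valence 3) → 0 H
  atom 10: C, bond orders sum to 3 (valence 4) → 1 H
  atom 11: C, bond orders sum to 4 (valence 4) → 0 H
  atom 12: C, bond orders sum to 4 (valence 4) → 0 H
  atom 13: N, bond orders sum to 3 (valence 3) → 0 H
  atom 14: C, bond orders sum to 2 (valence 4) → 2 H
  atom 15: Cl (halogen, monovalent) → 0 H
Total hydrogens: 13.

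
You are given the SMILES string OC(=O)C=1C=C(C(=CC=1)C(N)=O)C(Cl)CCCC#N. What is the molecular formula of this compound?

C13H13ClN2O3

Walk through each heavy atom and fill implicit hydrogens from standard valence (C 4, N 3, O 2, S 2, halogen 1):
  atom 1: O, bond orders sum to 1 (valence 2) → 1 H
  atom 2: C, bond orders sum to 4 (valence 4) → 0 H
  atom 3: O, bond orders sum to 2 (valence 2) → 0 H
  atom 4: C, bond orders sum to 4 (valence 4) → 0 H
  atom 5: C, bond orders sum to 3 (valence 4) → 1 H
  atom 6: C, bond orders sum to 4 (valence 4) → 0 H
  atom 7: C, bond orders sum to 4 (valence 4) → 0 H
  atom 8: C, bond orders sum to 3 (valence 4) → 1 H
  atom 9: C, bond orders sum to 3 (valence 4) → 1 H
  atom 10: C, bond orders sum to 4 (valence 4) → 0 H
  atom 11: N, bond orders sum to 1 (valence 3) → 2 H
  atom 12: O, bond orders sum to 2 (valence 2) → 0 H
  atom 13: C, bond orders sum to 3 (valence 4) → 1 H
  atom 14: Cl (halogen, monovalent) → 0 H
  atom 15: C, bond orders sum to 2 (valence 4) → 2 H
  atom 16: C, bond orders sum to 2 (valence 4) → 2 H
  atom 17: C, bond orders sum to 2 (valence 4) → 2 H
  atom 18: C, bond orders sum to 4 (valence 4) → 0 H
  atom 19: N, bond orders sum to 3 (valence 3) → 0 H
Totals → C:13, H:13, Cl:1, N:2, O:3.
In Hill order: C13H13ClN2O3.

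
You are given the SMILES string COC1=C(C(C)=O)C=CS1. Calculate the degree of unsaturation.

4

Molecular formula: C7H8O2S.
DoU = (2C + 2 + N − H − X) / 2, where X is the halogen count and O/S are ignored.
    = (2·7 + 2 + 0 − 8 − 0) / 2 = 8 / 2 = 4.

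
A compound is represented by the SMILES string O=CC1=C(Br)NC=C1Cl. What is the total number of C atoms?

5

Count every carbon token in the SMILES (each C, including those in ring-closure positions and inside branches).
Carbon count: 5.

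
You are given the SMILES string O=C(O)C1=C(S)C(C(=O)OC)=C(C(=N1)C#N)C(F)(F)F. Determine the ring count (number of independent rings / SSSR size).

In SMILES, each pair of matching ring-closure digits denotes one ring-closing bond; the number of such bonds equals the number of independent rings.
Ring-closure bonds here: 1.

1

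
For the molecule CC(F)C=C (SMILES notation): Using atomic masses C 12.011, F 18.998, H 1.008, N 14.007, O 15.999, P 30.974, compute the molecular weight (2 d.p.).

74.10 g/mol

First, the molecular formula is C4H7F (counting implicit H from valence).
  C: 4 × 12.011 = 48.044
  F: 1 × 18.998 = 18.998
  H: 7 × 1.008 = 7.056
Sum: 4×12.011 + 1×18.998 + 7×1.008 = 74.098 → 74.10 g/mol.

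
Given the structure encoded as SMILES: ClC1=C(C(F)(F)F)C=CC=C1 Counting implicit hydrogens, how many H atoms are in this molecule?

4

Walk through each heavy atom and fill implicit hydrogens from standard valence (C 4, N 3, O 2, S 2, halogen 1):
  atom 1: Cl (halogen, monovalent) → 0 H
  atom 2: C, bond orders sum to 4 (valence 4) → 0 H
  atom 3: C, bond orders sum to 4 (valence 4) → 0 H
  atom 4: C, bond orders sum to 4 (valence 4) → 0 H
  atom 5: F (halogen, monovalent) → 0 H
  atom 6: F (halogen, monovalent) → 0 H
  atom 7: F (halogen, monovalent) → 0 H
  atom 8: C, bond orders sum to 3 (valence 4) → 1 H
  atom 9: C, bond orders sum to 3 (valence 4) → 1 H
  atom 10: C, bond orders sum to 3 (valence 4) → 1 H
  atom 11: C, bond orders sum to 3 (valence 4) → 1 H
Total hydrogens: 4.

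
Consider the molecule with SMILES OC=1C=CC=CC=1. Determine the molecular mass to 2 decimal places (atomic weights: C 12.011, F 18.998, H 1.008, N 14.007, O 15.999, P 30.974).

94.11 g/mol

First, the molecular formula is C6H6O (counting implicit H from valence).
  C: 6 × 12.011 = 72.066
  H: 6 × 1.008 = 6.048
  O: 1 × 15.999 = 15.999
Sum: 6×12.011 + 6×1.008 + 1×15.999 = 94.113 → 94.11 g/mol.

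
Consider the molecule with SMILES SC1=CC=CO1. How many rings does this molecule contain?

In SMILES, each pair of matching ring-closure digits denotes one ring-closing bond; the number of such bonds equals the number of independent rings.
Ring-closure bonds here: 1.

1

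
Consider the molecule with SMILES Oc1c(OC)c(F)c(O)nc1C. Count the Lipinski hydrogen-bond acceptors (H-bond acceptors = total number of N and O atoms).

N atoms: 1; O atoms: 3.
Lipinski HBA = 1 + 3 = 4.

4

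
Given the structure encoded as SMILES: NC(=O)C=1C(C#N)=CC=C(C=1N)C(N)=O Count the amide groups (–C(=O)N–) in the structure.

The amide motif appears at heavy-atom positions 2, 13 in the SMILES.
Other groups present: 1 nitrile, 1 primary amine.
Amide count: 2.

2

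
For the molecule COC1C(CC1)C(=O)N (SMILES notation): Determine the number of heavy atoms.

9

Every atom symbol written in the SMILES (organic subset) is one heavy atom; implicit H are not written.
Heavy atoms by element → C:6, N:1, O:2.
Total: 9.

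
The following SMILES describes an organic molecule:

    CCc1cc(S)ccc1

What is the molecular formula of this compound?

C8H10S

Walk through each heavy atom and fill implicit hydrogens from standard valence (C 4, N 3, O 2, S 2, halogen 1); for lowercase aromatic atoms, an aromatic c carries 1 H when it has two neighbours and 0 H with three, and aromatic n carries 0 H:
  atom 1: C, bond orders sum to 1 (valence 4) → 3 H
  atom 2: C, bond orders sum to 2 (valence 4) → 2 H
  atom 3: aromatic c, 3 neighbours → 0 H
  atom 4: aromatic c, 2 neighbours → 1 H
  atom 5: aromatic c, 3 neighbours → 0 H
  atom 6: S, bond orders sum to 1 (valence 2) → 1 H
  atom 7: aromatic c, 2 neighbours → 1 H
  atom 8: aromatic c, 2 neighbours → 1 H
  atom 9: aromatic c, 2 neighbours → 1 H
Totals → C:8, H:10, S:1.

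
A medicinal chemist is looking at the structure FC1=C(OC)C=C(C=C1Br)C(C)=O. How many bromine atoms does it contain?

1

Scan the SMILES for Br atoms (remember two-letter symbols like Cl and Br are single atoms).
Bromine count: 1.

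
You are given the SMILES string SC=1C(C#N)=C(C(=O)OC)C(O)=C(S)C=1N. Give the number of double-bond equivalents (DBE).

7

Degree of unsaturation = (number of rings) + (number of π bonds).
Ring closures in the SMILES: 1.
π bonds: 4 double bonds (each 1 DoU), 1 triple bond (each 2 DoU) → 6 DoU from unsaturation.
Total DoU = 1 + 6 = 7.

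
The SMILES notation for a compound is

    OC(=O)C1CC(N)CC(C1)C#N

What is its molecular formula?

Walk through each heavy atom and fill implicit hydrogens from standard valence (C 4, N 3, O 2, S 2, halogen 1):
  atom 1: O, bond orders sum to 1 (valence 2) → 1 H
  atom 2: C, bond orders sum to 4 (valence 4) → 0 H
  atom 3: O, bond orders sum to 2 (valence 2) → 0 H
  atom 4: C, bond orders sum to 3 (valence 4) → 1 H
  atom 5: C, bond orders sum to 2 (valence 4) → 2 H
  atom 6: C, bond orders sum to 3 (valence 4) → 1 H
  atom 7: N, bond orders sum to 1 (valence 3) → 2 H
  atom 8: C, bond orders sum to 2 (valence 4) → 2 H
  atom 9: C, bond orders sum to 3 (valence 4) → 1 H
  atom 10: C, bond orders sum to 2 (valence 4) → 2 H
  atom 11: C, bond orders sum to 4 (valence 4) → 0 H
  atom 12: N, bond orders sum to 3 (valence 3) → 0 H
Totals → C:8, H:12, N:2, O:2.
In Hill order: C8H12N2O2.

C8H12N2O2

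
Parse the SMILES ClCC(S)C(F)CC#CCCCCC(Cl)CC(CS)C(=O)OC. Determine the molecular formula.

Walk through each heavy atom and fill implicit hydrogens from standard valence (C 4, N 3, O 2, S 2, halogen 1):
  atom 1: Cl (halogen, monovalent) → 0 H
  atom 2: C, bond orders sum to 2 (valence 4) → 2 H
  atom 3: C, bond orders sum to 3 (valence 4) → 1 H
  atom 4: S, bond orders sum to 1 (valence 2) → 1 H
  atom 5: C, bond orders sum to 3 (valence 4) → 1 H
  atom 6: F (halogen, monovalent) → 0 H
  atom 7: C, bond orders sum to 2 (valence 4) → 2 H
  atom 8: C, bond orders sum to 4 (valence 4) → 0 H
  atom 9: C, bond orders sum to 4 (valence 4) → 0 H
  atom 10: C, bond orders sum to 2 (valence 4) → 2 H
  atom 11: C, bond orders sum to 2 (valence 4) → 2 H
  atom 12: C, bond orders sum to 2 (valence 4) → 2 H
  atom 13: C, bond orders sum to 2 (valence 4) → 2 H
  atom 14: C, bond orders sum to 3 (valence 4) → 1 H
  atom 15: Cl (halogen, monovalent) → 0 H
  atom 16: C, bond orders sum to 2 (valence 4) → 2 H
  atom 17: C, bond orders sum to 3 (valence 4) → 1 H
  atom 18: C, bond orders sum to 2 (valence 4) → 2 H
  atom 19: S, bond orders sum to 1 (valence 2) → 1 H
  atom 20: C, bond orders sum to 4 (valence 4) → 0 H
  atom 21: O, bond orders sum to 2 (valence 2) → 0 H
  atom 22: O, bond orders sum to 2 (valence 2) → 0 H
  atom 23: C, bond orders sum to 1 (valence 4) → 3 H
Totals → C:16, H:25, Cl:2, F:1, O:2, S:2.

C16H25Cl2FO2S2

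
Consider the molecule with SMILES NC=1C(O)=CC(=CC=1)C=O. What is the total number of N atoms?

Scan the SMILES for N atoms (remember two-letter symbols like Cl and Br are single atoms).
Nitrogen count: 1.

1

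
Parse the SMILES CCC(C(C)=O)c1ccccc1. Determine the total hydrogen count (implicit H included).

14

Walk through each heavy atom and fill implicit hydrogens from standard valence (C 4, N 3, O 2, S 2, halogen 1); for lowercase aromatic atoms, an aromatic c carries 1 H when it has two neighbours and 0 H with three, and aromatic n carries 0 H:
  atom 1: C, bond orders sum to 1 (valence 4) → 3 H
  atom 2: C, bond orders sum to 2 (valence 4) → 2 H
  atom 3: C, bond orders sum to 3 (valence 4) → 1 H
  atom 4: C, bond orders sum to 4 (valence 4) → 0 H
  atom 5: C, bond orders sum to 1 (valence 4) → 3 H
  atom 6: O, bond orders sum to 2 (valence 2) → 0 H
  atom 7: aromatic c, 3 neighbours → 0 H
  atom 8: aromatic c, 2 neighbours → 1 H
  atom 9: aromatic c, 2 neighbours → 1 H
  atom 10: aromatic c, 2 neighbours → 1 H
  atom 11: aromatic c, 2 neighbours → 1 H
  atom 12: aromatic c, 2 neighbours → 1 H
Total hydrogens: 14.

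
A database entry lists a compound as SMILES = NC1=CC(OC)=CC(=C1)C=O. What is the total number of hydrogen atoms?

Walk through each heavy atom and fill implicit hydrogens from standard valence (C 4, N 3, O 2, S 2, halogen 1):
  atom 1: N, bond orders sum to 1 (valence 3) → 2 H
  atom 2: C, bond orders sum to 4 (valence 4) → 0 H
  atom 3: C, bond orders sum to 3 (valence 4) → 1 H
  atom 4: C, bond orders sum to 4 (valence 4) → 0 H
  atom 5: O, bond orders sum to 2 (valence 2) → 0 H
  atom 6: C, bond orders sum to 1 (valence 4) → 3 H
  atom 7: C, bond orders sum to 3 (valence 4) → 1 H
  atom 8: C, bond orders sum to 4 (valence 4) → 0 H
  atom 9: C, bond orders sum to 3 (valence 4) → 1 H
  atom 10: C, bond orders sum to 3 (valence 4) → 1 H
  atom 11: O, bond orders sum to 2 (valence 2) → 0 H
Total hydrogens: 9.

9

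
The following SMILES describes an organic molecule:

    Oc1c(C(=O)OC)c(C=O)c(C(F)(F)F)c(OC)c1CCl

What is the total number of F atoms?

3

Scan the SMILES for F atoms (remember two-letter symbols like Cl and Br are single atoms).
Fluorine count: 3.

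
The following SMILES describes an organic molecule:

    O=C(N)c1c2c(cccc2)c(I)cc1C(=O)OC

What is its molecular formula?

Walk through each heavy atom and fill implicit hydrogens from standard valence (C 4, N 3, O 2, S 2, halogen 1); for lowercase aromatic atoms, an aromatic c carries 1 H when it has two neighbours and 0 H with three, and aromatic n carries 0 H:
  atom 1: O, bond orders sum to 2 (valence 2) → 0 H
  atom 2: C, bond orders sum to 4 (valence 4) → 0 H
  atom 3: N, bond orders sum to 1 (valence 3) → 2 H
  atom 4: aromatic c, 3 neighbours → 0 H
  atom 5: aromatic c, 3 neighbours → 0 H
  atom 6: aromatic c, 3 neighbours → 0 H
  atom 7: aromatic c, 2 neighbours → 1 H
  atom 8: aromatic c, 2 neighbours → 1 H
  atom 9: aromatic c, 2 neighbours → 1 H
  atom 10: aromatic c, 2 neighbours → 1 H
  atom 11: aromatic c, 3 neighbours → 0 H
  atom 12: I (halogen, monovalent) → 0 H
  atom 13: aromatic c, 2 neighbours → 1 H
  atom 14: aromatic c, 3 neighbours → 0 H
  atom 15: C, bond orders sum to 4 (valence 4) → 0 H
  atom 16: O, bond orders sum to 2 (valence 2) → 0 H
  atom 17: O, bond orders sum to 2 (valence 2) → 0 H
  atom 18: C, bond orders sum to 1 (valence 4) → 3 H
Totals → C:13, H:10, I:1, N:1, O:3.
In Hill order: C13H10INO3.

C13H10INO3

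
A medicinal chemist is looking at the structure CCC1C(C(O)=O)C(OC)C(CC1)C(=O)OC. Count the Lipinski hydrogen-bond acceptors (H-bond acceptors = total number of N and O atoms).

5

N atoms: 0; O atoms: 5.
Lipinski HBA = 0 + 5 = 5.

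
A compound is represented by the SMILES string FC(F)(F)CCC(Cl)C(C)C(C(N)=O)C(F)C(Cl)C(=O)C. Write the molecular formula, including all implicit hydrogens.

Walk through each heavy atom and fill implicit hydrogens from standard valence (C 4, N 3, O 2, S 2, halogen 1):
  atom 1: F (halogen, monovalent) → 0 H
  atom 2: C, bond orders sum to 4 (valence 4) → 0 H
  atom 3: F (halogen, monovalent) → 0 H
  atom 4: F (halogen, monovalent) → 0 H
  atom 5: C, bond orders sum to 2 (valence 4) → 2 H
  atom 6: C, bond orders sum to 2 (valence 4) → 2 H
  atom 7: C, bond orders sum to 3 (valence 4) → 1 H
  atom 8: Cl (halogen, monovalent) → 0 H
  atom 9: C, bond orders sum to 3 (valence 4) → 1 H
  atom 10: C, bond orders sum to 1 (valence 4) → 3 H
  atom 11: C, bond orders sum to 3 (valence 4) → 1 H
  atom 12: C, bond orders sum to 4 (valence 4) → 0 H
  atom 13: N, bond orders sum to 1 (valence 3) → 2 H
  atom 14: O, bond orders sum to 2 (valence 2) → 0 H
  atom 15: C, bond orders sum to 3 (valence 4) → 1 H
  atom 16: F (halogen, monovalent) → 0 H
  atom 17: C, bond orders sum to 3 (valence 4) → 1 H
  atom 18: Cl (halogen, monovalent) → 0 H
  atom 19: C, bond orders sum to 4 (valence 4) → 0 H
  atom 20: O, bond orders sum to 2 (valence 2) → 0 H
  atom 21: C, bond orders sum to 1 (valence 4) → 3 H
Totals → C:12, H:17, Cl:2, F:4, N:1, O:2.

C12H17Cl2F4NO2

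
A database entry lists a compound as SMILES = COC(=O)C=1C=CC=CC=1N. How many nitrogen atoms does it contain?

1

Scan the SMILES for N atoms (remember two-letter symbols like Cl and Br are single atoms).
Nitrogen count: 1.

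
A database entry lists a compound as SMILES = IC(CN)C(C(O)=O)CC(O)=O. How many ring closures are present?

In SMILES, each pair of matching ring-closure digits denotes one ring-closing bond; the number of such bonds equals the number of independent rings.
Ring-closure bonds here: 0.

0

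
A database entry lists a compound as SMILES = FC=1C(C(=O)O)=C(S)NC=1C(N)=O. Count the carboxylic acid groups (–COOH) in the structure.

The carboxylic acid motif appears at heavy-atom position 4 in the SMILES.
Other groups present: 1 amide, 1 thiol.
Carboxylic acid count: 1.

1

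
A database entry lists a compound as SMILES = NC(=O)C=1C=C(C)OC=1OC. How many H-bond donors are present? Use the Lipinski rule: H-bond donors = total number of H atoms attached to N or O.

Donors: find every N or O and count the H atoms it carries.
  atom 1 (N): bond orders sum to 1 → 2 H
  atom 3 (O): bond orders sum to 2 → 0 H
  atom 8 (O): bond orders sum to 2 → 0 H
  atom 10 (O): bond orders sum to 2 → 0 H
Lipinski HBD = 2.

2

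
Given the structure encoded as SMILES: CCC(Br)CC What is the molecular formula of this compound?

Walk through each heavy atom and fill implicit hydrogens from standard valence (C 4, N 3, O 2, S 2, halogen 1):
  atom 1: C, bond orders sum to 1 (valence 4) → 3 H
  atom 2: C, bond orders sum to 2 (valence 4) → 2 H
  atom 3: C, bond orders sum to 3 (valence 4) → 1 H
  atom 4: Br (halogen, monovalent) → 0 H
  atom 5: C, bond orders sum to 2 (valence 4) → 2 H
  atom 6: C, bond orders sum to 1 (valence 4) → 3 H
Totals → C:5, H:11, Br:1.
In Hill order: C5H11Br.

C5H11Br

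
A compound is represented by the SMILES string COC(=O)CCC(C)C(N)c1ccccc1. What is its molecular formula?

C13H19NO2

Walk through each heavy atom and fill implicit hydrogens from standard valence (C 4, N 3, O 2, S 2, halogen 1); for lowercase aromatic atoms, an aromatic c carries 1 H when it has two neighbours and 0 H with three, and aromatic n carries 0 H:
  atom 1: C, bond orders sum to 1 (valence 4) → 3 H
  atom 2: O, bond orders sum to 2 (valence 2) → 0 H
  atom 3: C, bond orders sum to 4 (valence 4) → 0 H
  atom 4: O, bond orders sum to 2 (valence 2) → 0 H
  atom 5: C, bond orders sum to 2 (valence 4) → 2 H
  atom 6: C, bond orders sum to 2 (valence 4) → 2 H
  atom 7: C, bond orders sum to 3 (valence 4) → 1 H
  atom 8: C, bond orders sum to 1 (valence 4) → 3 H
  atom 9: C, bond orders sum to 3 (valence 4) → 1 H
  atom 10: N, bond orders sum to 1 (valence 3) → 2 H
  atom 11: aromatic c, 3 neighbours → 0 H
  atom 12: aromatic c, 2 neighbours → 1 H
  atom 13: aromatic c, 2 neighbours → 1 H
  atom 14: aromatic c, 2 neighbours → 1 H
  atom 15: aromatic c, 2 neighbours → 1 H
  atom 16: aromatic c, 2 neighbours → 1 H
Totals → C:13, H:19, N:1, O:2.
In Hill order: C13H19NO2.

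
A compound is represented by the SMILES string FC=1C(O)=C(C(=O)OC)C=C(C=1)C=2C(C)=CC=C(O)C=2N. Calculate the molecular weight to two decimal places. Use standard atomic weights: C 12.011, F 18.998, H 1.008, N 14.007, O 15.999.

First, the molecular formula is C15H14FNO4 (counting implicit H from valence).
  C: 15 × 12.011 = 180.165
  F: 1 × 18.998 = 18.998
  H: 14 × 1.008 = 14.112
  N: 1 × 14.007 = 14.007
  O: 4 × 15.999 = 63.996
Sum: 15×12.011 + 1×18.998 + 14×1.008 + 1×14.007 + 4×15.999 = 291.278 → 291.28 g/mol.

291.28 g/mol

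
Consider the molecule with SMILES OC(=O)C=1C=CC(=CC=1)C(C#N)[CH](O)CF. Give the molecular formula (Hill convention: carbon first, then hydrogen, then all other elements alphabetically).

C11H10FNO3

Walk through each heavy atom and fill implicit hydrogens from standard valence (C 4, N 3, O 2, S 2, halogen 1):
  atom 1: O, bond orders sum to 1 (valence 2) → 1 H
  atom 2: C, bond orders sum to 4 (valence 4) → 0 H
  atom 3: O, bond orders sum to 2 (valence 2) → 0 H
  atom 4: C, bond orders sum to 4 (valence 4) → 0 H
  atom 5: C, bond orders sum to 3 (valence 4) → 1 H
  atom 6: C, bond orders sum to 3 (valence 4) → 1 H
  atom 7: C, bond orders sum to 4 (valence 4) → 0 H
  atom 8: C, bond orders sum to 3 (valence 4) → 1 H
  atom 9: C, bond orders sum to 3 (valence 4) → 1 H
  atom 10: C, bond orders sum to 3 (valence 4) → 1 H
  atom 11: C, bond orders sum to 4 (valence 4) → 0 H
  atom 12: N, bond orders sum to 3 (valence 3) → 0 H
  atom 13: C with explicit H count 1
  atom 14: O, bond orders sum to 1 (valence 2) → 1 H
  atom 15: C, bond orders sum to 2 (valence 4) → 2 H
  atom 16: F (halogen, monovalent) → 0 H
Totals → C:11, H:10, F:1, N:1, O:3.
In Hill order: C11H10FNO3.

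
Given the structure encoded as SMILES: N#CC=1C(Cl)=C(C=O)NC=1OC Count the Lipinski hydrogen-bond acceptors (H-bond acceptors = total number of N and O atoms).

N atoms: 2; O atoms: 2.
Lipinski HBA = 2 + 2 = 4.

4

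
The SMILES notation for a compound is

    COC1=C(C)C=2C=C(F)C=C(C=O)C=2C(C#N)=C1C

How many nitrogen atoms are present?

1

Scan the SMILES for N atoms (remember two-letter symbols like Cl and Br are single atoms).
Nitrogen count: 1.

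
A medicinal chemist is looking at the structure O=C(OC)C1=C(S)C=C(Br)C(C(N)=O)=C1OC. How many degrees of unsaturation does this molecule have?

Degree of unsaturation = (number of rings) + (number of π bonds).
Ring closures in the SMILES: 1.
π bonds: 5 double bonds (each 1 DoU) → 5 DoU from unsaturation.
Total DoU = 1 + 5 = 6.

6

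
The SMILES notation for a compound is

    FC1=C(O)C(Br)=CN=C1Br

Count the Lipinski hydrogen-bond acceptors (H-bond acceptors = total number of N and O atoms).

N atoms: 1; O atoms: 1.
Lipinski HBA = 1 + 1 = 2.

2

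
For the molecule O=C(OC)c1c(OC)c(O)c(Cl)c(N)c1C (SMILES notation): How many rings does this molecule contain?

In SMILES, each pair of matching ring-closure digits denotes one ring-closing bond; the number of such bonds equals the number of independent rings.
Ring-closure bonds here: 1.

1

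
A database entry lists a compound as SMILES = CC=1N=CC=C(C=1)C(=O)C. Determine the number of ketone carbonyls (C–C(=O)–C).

The ketone motif appears at heavy-atom position 8 in the SMILES.
Ketone count: 1.

1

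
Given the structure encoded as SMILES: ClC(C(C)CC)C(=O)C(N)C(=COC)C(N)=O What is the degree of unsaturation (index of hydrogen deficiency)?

3

Molecular formula: C11H19ClN2O3.
DoU = (2C + 2 + N − H − X) / 2, where X is the halogen count and O/S are ignored.
    = (2·11 + 2 + 2 − 19 − 1) / 2 = 6 / 2 = 3.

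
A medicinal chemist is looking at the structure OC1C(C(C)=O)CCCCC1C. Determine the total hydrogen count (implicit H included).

18

Walk through each heavy atom and fill implicit hydrogens from standard valence (C 4, N 3, O 2, S 2, halogen 1):
  atom 1: O, bond orders sum to 1 (valence 2) → 1 H
  atom 2: C, bond orders sum to 3 (valence 4) → 1 H
  atom 3: C, bond orders sum to 3 (valence 4) → 1 H
  atom 4: C, bond orders sum to 4 (valence 4) → 0 H
  atom 5: C, bond orders sum to 1 (valence 4) → 3 H
  atom 6: O, bond orders sum to 2 (valence 2) → 0 H
  atom 7: C, bond orders sum to 2 (valence 4) → 2 H
  atom 8: C, bond orders sum to 2 (valence 4) → 2 H
  atom 9: C, bond orders sum to 2 (valence 4) → 2 H
  atom 10: C, bond orders sum to 2 (valence 4) → 2 H
  atom 11: C, bond orders sum to 3 (valence 4) → 1 H
  atom 12: C, bond orders sum to 1 (valence 4) → 3 H
Total hydrogens: 18.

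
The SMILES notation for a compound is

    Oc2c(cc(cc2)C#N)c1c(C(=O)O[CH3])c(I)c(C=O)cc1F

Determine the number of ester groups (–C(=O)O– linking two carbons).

The ester motif appears at heavy-atom position 12 in the SMILES.
Other groups present: 1 aldehyde, 1 hydroxyl, 1 nitrile.
Ester count: 1.

1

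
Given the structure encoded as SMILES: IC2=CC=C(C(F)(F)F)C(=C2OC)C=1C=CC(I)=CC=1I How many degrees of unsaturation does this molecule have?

Molecular formula: C14H8F3I3O.
DoU = (2C + 2 + N − H − X) / 2, where X is the halogen count and O/S are ignored.
    = (2·14 + 2 + 0 − 8 − 6) / 2 = 16 / 2 = 8.

8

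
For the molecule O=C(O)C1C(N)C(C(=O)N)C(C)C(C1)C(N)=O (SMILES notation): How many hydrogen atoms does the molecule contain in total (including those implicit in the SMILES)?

Walk through each heavy atom and fill implicit hydrogens from standard valence (C 4, N 3, O 2, S 2, halogen 1):
  atom 1: O, bond orders sum to 2 (valence 2) → 0 H
  atom 2: C, bond orders sum to 4 (valence 4) → 0 H
  atom 3: O, bond orders sum to 1 (valence 2) → 1 H
  atom 4: C, bond orders sum to 3 (valence 4) → 1 H
  atom 5: C, bond orders sum to 3 (valence 4) → 1 H
  atom 6: N, bond orders sum to 1 (valence 3) → 2 H
  atom 7: C, bond orders sum to 3 (valence 4) → 1 H
  atom 8: C, bond orders sum to 4 (valence 4) → 0 H
  atom 9: O, bond orders sum to 2 (valence 2) → 0 H
  atom 10: N, bond orders sum to 1 (valence 3) → 2 H
  atom 11: C, bond orders sum to 3 (valence 4) → 1 H
  atom 12: C, bond orders sum to 1 (valence 4) → 3 H
  atom 13: C, bond orders sum to 3 (valence 4) → 1 H
  atom 14: C, bond orders sum to 2 (valence 4) → 2 H
  atom 15: C, bond orders sum to 4 (valence 4) → 0 H
  atom 16: N, bond orders sum to 1 (valence 3) → 2 H
  atom 17: O, bond orders sum to 2 (valence 2) → 0 H
Total hydrogens: 17.

17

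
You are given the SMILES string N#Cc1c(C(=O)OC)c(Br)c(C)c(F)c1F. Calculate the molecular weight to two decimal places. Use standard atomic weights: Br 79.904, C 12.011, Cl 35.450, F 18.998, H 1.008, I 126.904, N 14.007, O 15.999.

290.06 g/mol

First, the molecular formula is C10H6BrF2NO2 (counting implicit H from valence).
  Br: 1 × 79.904 = 79.904
  C: 10 × 12.011 = 120.110
  F: 2 × 18.998 = 37.996
  H: 6 × 1.008 = 6.048
  N: 1 × 14.007 = 14.007
  O: 2 × 15.999 = 31.998
Sum: 1×79.904 + 10×12.011 + 2×18.998 + 6×1.008 + 1×14.007 + 2×15.999 = 290.063 → 290.06 g/mol.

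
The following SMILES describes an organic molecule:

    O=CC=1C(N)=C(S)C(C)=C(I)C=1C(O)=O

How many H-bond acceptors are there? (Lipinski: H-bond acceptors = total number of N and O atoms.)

N atoms: 1; O atoms: 3.
Lipinski HBA = 1 + 3 = 4.

4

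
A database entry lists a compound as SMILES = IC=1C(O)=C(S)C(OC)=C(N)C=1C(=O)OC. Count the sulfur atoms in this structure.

Scan the SMILES for S atoms (remember two-letter symbols like Cl and Br are single atoms).
Sulfur count: 1.

1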